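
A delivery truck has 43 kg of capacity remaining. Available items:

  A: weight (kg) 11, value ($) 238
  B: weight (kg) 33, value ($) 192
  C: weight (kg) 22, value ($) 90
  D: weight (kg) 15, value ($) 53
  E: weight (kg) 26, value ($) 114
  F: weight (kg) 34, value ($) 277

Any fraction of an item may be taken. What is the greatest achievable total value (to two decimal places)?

498.71

Ratios (sorted): A 21.64, F 8.15, B 5.82, E 4.38, C 4.09, D 3.53
take A (11 @ 238); take 32/34 of F → 260.71. Capacity used 43/43.
Total value = 498.71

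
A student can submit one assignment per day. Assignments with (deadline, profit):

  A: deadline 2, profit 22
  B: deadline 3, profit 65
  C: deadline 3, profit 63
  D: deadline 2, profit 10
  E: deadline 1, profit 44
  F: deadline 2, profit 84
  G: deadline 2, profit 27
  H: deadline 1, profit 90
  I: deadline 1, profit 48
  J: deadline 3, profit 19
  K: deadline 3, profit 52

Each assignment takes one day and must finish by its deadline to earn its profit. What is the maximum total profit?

239

Take jobs in profit order; each goes to the latest open slot no later than its deadline.
By profit: H(d1,90), F(d2,84), B(d3,65), C(d3,63), K(d3,52), I(d1,48), E(d1,44), G(d2,27), A(d2,22), J(d3,19), D(d2,10)
H→slot 1; F→slot 2; B→slot 3; C skipped; K skipped; I skipped; E skipped; G skipped; A skipped; J skipped; D skipped.
Profit = 90 + 84 + 65 = 239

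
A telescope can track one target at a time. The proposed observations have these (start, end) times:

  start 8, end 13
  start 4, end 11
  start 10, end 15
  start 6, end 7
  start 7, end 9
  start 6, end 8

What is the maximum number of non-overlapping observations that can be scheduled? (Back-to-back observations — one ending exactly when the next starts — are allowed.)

3

Sorted by end: (6,7)  (6,8)  (7,9)  (4,11)  (8,13)  (10,15)
take (6,7); skip (6,8); take (7,9); take (10,15).
Selected 3 observations.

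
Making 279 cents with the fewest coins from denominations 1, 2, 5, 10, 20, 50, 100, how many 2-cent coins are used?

2

Use the largest denomination that fits, subtract, and repeat.
279 − 2×100→79 − 1×50→29 − 1×20→9 − 1×5→4 − 2×2→0
Count of 2: 2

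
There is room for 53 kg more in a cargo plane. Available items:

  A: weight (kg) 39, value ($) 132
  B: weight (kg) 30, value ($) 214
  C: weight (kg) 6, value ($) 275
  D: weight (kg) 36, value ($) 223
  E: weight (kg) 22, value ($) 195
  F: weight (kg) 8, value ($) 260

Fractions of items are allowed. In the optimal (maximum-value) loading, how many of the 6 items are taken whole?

Greedy by value/weight ratio, highest first.
Ratios (sorted): C 45.83, F 32.50, E 8.86, B 7.13, D 6.19, A 3.38
take C (6 @ 275); take F (8 @ 260); take E (22 @ 195); take 17/30 of B → 121.27. Capacity used 53/53.
3 item(s) taken whole; one partial (take 17/30 of B).

3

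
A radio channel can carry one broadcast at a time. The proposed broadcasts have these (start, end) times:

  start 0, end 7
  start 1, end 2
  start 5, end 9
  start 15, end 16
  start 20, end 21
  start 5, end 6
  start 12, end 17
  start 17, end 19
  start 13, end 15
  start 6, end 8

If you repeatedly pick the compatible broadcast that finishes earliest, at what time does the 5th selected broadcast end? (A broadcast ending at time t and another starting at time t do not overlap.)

16

Sort by end time and greedily take each interval whose start is ≥ the last chosen end.
Sorted by end: (1,2)  (5,6)  (0,7)  (6,8)  (5,9)  (13,15)  (15,16)  (12,17)  (17,19)  (20,21)
take (1,2); take (5,6); skip (0,7); take (6,8); take (13,15); take (15,16); take (17,19); take (20,21).
Selected: (1,2) (5,6) (6,8) (13,15) (15,16) (17,19) (20,21)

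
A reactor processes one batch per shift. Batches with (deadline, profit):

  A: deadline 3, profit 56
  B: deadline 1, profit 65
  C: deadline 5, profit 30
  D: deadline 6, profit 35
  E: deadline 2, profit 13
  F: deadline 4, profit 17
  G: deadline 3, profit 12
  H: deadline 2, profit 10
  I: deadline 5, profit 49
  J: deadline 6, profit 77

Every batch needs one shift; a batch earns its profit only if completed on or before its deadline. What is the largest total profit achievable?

312

Take jobs in profit order; each goes to the latest open slot no later than its deadline.
Profit order: J=77 B=65 A=56 I=49 D=35 C=30 F=17 E=13 G=12 H=10
Assign: J→slot 6, B→slot 1, A→slot 3, I→slot 5, D→slot 4, C→slot 2, F skipped, E skipped, G skipped, H skipped.
Slots: [1:B] [2:C] [3:A] [4:D] [5:I] [6:J]
Profit = 65 + 30 + 56 + 35 + 49 + 77 = 312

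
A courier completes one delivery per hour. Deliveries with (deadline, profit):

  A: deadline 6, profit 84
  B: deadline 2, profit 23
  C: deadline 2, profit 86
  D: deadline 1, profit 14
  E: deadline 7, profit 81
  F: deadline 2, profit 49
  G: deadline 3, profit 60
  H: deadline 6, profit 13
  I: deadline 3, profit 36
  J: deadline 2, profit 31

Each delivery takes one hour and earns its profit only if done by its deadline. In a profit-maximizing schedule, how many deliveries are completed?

Sort by profit descending; place each in the latest free slot ≤ its deadline.
By profit: C(d2,86), A(d6,84), E(d7,81), G(d3,60), F(d2,49), I(d3,36), J(d2,31), B(d2,23), D(d1,14), H(d6,13)
C→slot 2; A→slot 6; E→slot 7; G→slot 3; F→slot 1; I skipped; J skipped; B skipped; D skipped; H→slot 5.
6 of 10 scheduled.

6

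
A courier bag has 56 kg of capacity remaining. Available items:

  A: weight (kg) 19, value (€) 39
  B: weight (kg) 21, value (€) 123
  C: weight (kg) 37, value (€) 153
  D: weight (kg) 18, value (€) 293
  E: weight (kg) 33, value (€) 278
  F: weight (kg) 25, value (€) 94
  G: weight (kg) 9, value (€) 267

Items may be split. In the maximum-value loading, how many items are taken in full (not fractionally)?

2

Ratios (sorted): G 29.67, D 16.28, E 8.42, B 5.86, C 4.14, F 3.76, A 2.05
take G (9 @ 267); take D (18 @ 293); take 29/33 of E → 244.30. Capacity used 56/56.
2 item(s) taken whole; one partial (take 29/33 of E).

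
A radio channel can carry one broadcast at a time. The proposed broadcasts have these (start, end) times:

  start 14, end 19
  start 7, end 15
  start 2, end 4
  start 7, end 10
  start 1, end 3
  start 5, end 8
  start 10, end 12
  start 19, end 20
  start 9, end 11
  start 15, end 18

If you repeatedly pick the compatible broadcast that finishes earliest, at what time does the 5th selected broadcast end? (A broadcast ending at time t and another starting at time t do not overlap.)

20

Sort by end time and greedily take each interval whose start is ≥ the last chosen end.
Sorted by end: (1,3)  (2,4)  (5,8)  (7,10)  (9,11)  (10,12)  (7,15)  (15,18)  (14,19)  (19,20)
take (1,3); take (5,8); skip (7,10); take (9,11); take (15,18); take (19,20).
Selected: (1,3) (5,8) (9,11) (15,18) (19,20)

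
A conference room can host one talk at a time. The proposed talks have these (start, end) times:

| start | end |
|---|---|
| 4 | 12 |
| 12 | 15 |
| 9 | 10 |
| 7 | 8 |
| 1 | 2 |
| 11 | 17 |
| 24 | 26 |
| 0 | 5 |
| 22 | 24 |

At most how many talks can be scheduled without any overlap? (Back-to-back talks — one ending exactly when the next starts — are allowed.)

6

Order by finish time; keep every interval that doesn't clash with the previous kept one.
By end time: (1,2), (0,5), (7,8), (9,10), (4,12), (12,15), (11,17), (22,24), (24,26).
Pick (1,2); next start ≥ 2 → (7,8); next start ≥ 8 → (9,10); next start ≥ 10 → (12,15); next start ≥ 15 → (22,24); next start ≥ 24 → (24,26).
Selected 6 talks.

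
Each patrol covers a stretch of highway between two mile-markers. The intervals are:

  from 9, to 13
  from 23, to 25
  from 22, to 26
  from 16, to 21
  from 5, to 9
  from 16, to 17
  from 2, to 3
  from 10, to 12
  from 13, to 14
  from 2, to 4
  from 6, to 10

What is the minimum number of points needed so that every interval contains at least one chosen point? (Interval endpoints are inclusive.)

Process intervals by earliest right end; each time one isn't hit yet, stab at its right endpoint.
By right end: [2,3]  [2,4]  [5,9]  [6,10]  [10,12]  [9,13]  [13,14]  [16,17]  [16,21]  [23,25]  [22,26]
[2,3] uncovered → point at 3; [5,9] uncovered → point at 9; [10,12] uncovered → point at 12; [13,14] uncovered → point at 14; [16,17] uncovered → point at 17; [23,25] uncovered → point at 25.
Points: 3, 9, 12, 14, 17, 25 (6 total).

6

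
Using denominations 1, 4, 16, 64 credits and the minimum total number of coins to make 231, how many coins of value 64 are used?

231 − 3×64→39 − 2×16→7 − 1×4→3 − 3×1→0
Count of 64: 3

3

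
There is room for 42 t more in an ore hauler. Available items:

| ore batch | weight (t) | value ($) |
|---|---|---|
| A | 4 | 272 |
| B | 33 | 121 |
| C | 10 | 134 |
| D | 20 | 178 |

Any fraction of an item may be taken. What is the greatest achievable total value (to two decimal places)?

Ratios (sorted): A 68.00, C 13.40, D 8.90, B 3.67
take A (4 @ 272); take C (10 @ 134); take D (20 @ 178); take 8/33 of B → 29.33. Capacity used 42/42.
Total value = 613.33

613.33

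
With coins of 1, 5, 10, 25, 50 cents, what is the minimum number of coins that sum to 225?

5

225 = 4×50 + 1×25
Total coins = 4 + 1 = 5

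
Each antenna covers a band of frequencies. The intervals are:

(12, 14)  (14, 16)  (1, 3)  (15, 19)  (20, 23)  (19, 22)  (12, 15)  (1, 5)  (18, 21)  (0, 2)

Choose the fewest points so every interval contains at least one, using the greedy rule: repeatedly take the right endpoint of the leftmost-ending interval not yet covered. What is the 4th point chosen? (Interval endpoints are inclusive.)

23

Process intervals by earliest right end; each time one isn't hit yet, stab at its right endpoint.
By right end: [0,2]  [1,3]  [1,5]  [12,14]  [12,15]  [14,16]  [15,19]  [18,21]  [19,22]  [20,23]
[0,2] uncovered → point at 2; [12,14] uncovered → point at 14; [15,19] uncovered → point at 19; [20,23] uncovered → point at 23.
Points: 2, 14, 19, 23 (4 total).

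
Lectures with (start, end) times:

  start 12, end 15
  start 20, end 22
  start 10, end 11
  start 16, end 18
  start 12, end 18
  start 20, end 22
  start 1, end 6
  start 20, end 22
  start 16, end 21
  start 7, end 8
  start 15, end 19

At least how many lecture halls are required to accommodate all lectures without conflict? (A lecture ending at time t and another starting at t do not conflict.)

Count concurrent intervals with a sweep; the peak is the room count.
Events (time:±→running): 1:+→1 6:-→0 7:+→1 8:-→0 10:+→1 11:-→0 12:+→1 12:+→2 15:-→1 15:+→2 16:+→3 16:+→4 … peak 4.

4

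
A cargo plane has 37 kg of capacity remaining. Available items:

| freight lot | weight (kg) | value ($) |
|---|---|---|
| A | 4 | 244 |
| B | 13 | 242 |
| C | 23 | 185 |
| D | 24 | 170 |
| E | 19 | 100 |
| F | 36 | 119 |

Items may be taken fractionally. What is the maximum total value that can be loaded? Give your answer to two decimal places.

Ratios (sorted): A 61.00, B 18.62, C 8.04, D 7.08, E 5.26, F 3.31
take A (4 @ 244); take B (13 @ 242); take 20/23 of C → 160.87. Capacity used 37/37.
Total value = 646.87

646.87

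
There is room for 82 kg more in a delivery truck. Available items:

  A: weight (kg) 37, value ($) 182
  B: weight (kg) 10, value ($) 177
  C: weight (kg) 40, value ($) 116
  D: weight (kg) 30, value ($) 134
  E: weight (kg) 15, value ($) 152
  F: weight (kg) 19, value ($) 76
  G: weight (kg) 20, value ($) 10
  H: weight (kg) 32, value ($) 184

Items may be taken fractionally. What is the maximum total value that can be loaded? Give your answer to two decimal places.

Sort by value per unit weight and fill in that order.
Order: B (177/10=17.70) > E (152/15=10.13) > H (184/32=5.75) > A (182/37=4.92) > D (134/30=4.47) > F (76/19=4.00) > C (116/40=2.90) > G (10/20=0.50)
Fill: take B (10 @ 177) → take E (15 @ 152) → take H (32 @ 184) → take 25/37 of A → 122.97; 82/82 used.
Total value = 635.97

635.97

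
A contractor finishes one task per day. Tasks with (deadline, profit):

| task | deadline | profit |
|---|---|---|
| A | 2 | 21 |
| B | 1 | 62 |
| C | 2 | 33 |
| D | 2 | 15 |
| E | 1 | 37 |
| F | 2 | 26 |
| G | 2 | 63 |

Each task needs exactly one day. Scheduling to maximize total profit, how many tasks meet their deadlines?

2

By profit: G(d2,63), B(d1,62), E(d1,37), C(d2,33), F(d2,26), A(d2,21), D(d2,15)
G→slot 2; B→slot 1; E skipped; C skipped; F skipped; A skipped; D skipped.
2 of 7 scheduled.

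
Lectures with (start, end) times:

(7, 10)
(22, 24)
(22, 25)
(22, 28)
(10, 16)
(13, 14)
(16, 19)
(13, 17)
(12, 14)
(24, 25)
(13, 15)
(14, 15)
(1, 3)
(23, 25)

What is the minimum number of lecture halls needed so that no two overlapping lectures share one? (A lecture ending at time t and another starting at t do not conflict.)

Events (time:±→running): 1:+→1 3:-→0 7:+→1 10:-→0 10:+→1 12:+→2 13:+→3 13:+→4 13:+→5 … peak 5.

5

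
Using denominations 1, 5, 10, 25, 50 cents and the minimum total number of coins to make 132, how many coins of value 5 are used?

Use the largest denomination that fits, subtract, and repeat.
132 − 2×50→32 − 1×25→7 − 1×5→2 − 2×1→0
Count of 5: 1

1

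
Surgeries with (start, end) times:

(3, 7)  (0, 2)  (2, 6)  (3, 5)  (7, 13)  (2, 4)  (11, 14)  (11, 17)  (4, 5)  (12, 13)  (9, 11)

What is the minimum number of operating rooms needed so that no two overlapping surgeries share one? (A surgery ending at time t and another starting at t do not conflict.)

4

The answer is the maximum number of intervals overlapping at any instant.
starts: [0, 2, 2, 3, 3, 4, 7, 9, 11, 11, 12]
ends:   [2, 4, 5, 5, 6, 7, 11, 13, 13, 14, 17]
s0→1 e2→0 s2→1 s2→2 s3→3 s3→4  — peak 4.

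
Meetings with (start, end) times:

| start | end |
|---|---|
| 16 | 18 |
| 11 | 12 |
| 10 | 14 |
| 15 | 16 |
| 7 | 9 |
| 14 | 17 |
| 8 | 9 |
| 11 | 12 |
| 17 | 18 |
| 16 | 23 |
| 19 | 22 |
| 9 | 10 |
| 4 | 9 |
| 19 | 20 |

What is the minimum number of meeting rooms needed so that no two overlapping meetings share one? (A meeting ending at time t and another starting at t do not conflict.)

3

Count concurrent intervals with a sweep; the peak is the room count.
starts: [4, 7, 8, 9, 10, 11, 11, 14, 15, 16, 16, 17, 19, 19]
ends:   [9, 9, 9, 10, 12, 12, 14, 16, 17, 18, 18, 20, 22, 23]
s4→1 s7→2 s8→3  — peak 3.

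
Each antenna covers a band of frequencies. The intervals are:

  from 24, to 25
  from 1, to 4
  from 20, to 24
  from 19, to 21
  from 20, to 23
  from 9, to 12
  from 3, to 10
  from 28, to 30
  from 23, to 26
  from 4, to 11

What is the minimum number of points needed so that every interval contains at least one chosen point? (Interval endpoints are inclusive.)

Sorted: [1,4] [3,10] [4,11] [9,12] [19,21] [20,23] [20,24] [24,25] [23,26] [28,30]
{[1,4],[3,10],[4,11]} hit by 4; {[9,12]} hit by 12; {[19,21],[20,23],[20,24]} hit by 21; {[24,25],[23,26]} hit by 25; {[28,30]} hit by 30.
Points: 4, 12, 21, 25, 30 (5 total).

5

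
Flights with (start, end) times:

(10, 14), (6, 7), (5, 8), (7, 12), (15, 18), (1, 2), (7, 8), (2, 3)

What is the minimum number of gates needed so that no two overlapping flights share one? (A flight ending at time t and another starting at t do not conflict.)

3

Count concurrent intervals with a sweep; the peak is the room count.
Events (time:±→running): 1:+→1 2:-→0 2:+→1 3:-→0 5:+→1 6:+→2 7:-→1 7:+→2 7:+→3 … peak 3.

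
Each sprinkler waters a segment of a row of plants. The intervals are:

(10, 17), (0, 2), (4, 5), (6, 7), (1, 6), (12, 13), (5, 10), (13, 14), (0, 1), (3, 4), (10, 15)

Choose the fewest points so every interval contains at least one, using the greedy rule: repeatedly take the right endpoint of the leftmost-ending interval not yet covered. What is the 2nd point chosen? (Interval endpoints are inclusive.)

4

Sort by right endpoint; whenever an interval is uncovered, place a point at its right end.
By right end: [0,1]  [0,2]  [3,4]  [4,5]  [1,6]  [6,7]  [5,10]  [12,13]  [13,14]  [10,15]  [10,17]
[0,1] uncovered → point at 1; [3,4] uncovered → point at 4; [6,7] uncovered → point at 7; [12,13] uncovered → point at 13.
Points: 1, 4, 7, 13 (4 total).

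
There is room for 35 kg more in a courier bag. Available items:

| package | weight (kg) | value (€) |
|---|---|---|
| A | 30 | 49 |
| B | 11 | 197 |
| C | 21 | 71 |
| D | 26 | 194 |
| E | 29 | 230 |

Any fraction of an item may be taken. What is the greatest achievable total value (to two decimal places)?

387.34

Sort by value per unit weight and fill in that order.
Ratios (sorted): B 17.91, E 7.93, D 7.46, C 3.38, A 1.63
take B (11 @ 197); take 24/29 of E → 190.34. Capacity used 35/35.
Total value = 387.34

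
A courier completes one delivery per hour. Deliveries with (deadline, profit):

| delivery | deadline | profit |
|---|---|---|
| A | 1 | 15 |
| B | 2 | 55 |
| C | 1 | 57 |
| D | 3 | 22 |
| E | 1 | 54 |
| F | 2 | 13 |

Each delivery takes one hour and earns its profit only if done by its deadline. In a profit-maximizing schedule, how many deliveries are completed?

3

By profit: C(d1,57), B(d2,55), E(d1,54), D(d3,22), A(d1,15), F(d2,13)
C→slot 1; B→slot 2; E skipped; D→slot 3; A skipped; F skipped.
3 of 6 scheduled.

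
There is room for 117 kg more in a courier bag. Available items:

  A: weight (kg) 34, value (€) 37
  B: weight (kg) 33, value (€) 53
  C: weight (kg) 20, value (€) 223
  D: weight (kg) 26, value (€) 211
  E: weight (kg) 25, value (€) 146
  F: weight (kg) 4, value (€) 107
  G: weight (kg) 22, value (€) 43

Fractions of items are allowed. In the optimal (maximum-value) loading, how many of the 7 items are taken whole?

Greedy by value/weight ratio, highest first.
Order: F (107/4=26.75) > C (223/20=11.15) > D (211/26=8.12) > E (146/25=5.84) > G (43/22=1.95) > B (53/33=1.61) > A (37/34=1.09)
Fill: take F (4 @ 107) → take C (20 @ 223) → take D (26 @ 211) → take E (25 @ 146) → take G (22 @ 43) → take 20/33 of B → 32.12; 117/117 used.
5 item(s) taken whole; one partial (take 20/33 of B).

5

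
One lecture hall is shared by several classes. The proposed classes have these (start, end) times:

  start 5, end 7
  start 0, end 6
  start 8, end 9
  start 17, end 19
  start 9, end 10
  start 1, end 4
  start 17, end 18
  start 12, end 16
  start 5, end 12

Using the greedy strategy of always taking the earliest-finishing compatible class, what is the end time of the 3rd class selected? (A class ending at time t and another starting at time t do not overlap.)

9

Sorted by end: (1,4)  (0,6)  (5,7)  (8,9)  (9,10)  (5,12)  (12,16)  (17,18)  (17,19)
take (1,4); take (5,7); take (8,9); take (9,10); take (12,16); take (17,18); skip (17,19).
Selected: (1,4) (5,7) (8,9) (9,10) (12,16) (17,18)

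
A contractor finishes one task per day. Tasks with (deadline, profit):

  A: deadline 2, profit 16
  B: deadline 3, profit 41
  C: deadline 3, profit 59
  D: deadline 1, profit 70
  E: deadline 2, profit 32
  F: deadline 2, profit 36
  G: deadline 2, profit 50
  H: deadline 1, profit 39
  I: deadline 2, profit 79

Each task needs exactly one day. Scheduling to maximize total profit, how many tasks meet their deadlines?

By profit: I(d2,79), D(d1,70), C(d3,59), G(d2,50), B(d3,41), H(d1,39), F(d2,36), E(d2,32), A(d2,16)
I→slot 2; D→slot 1; C→slot 3; G skipped; B skipped; H skipped; F skipped; E skipped; A skipped.
3 of 9 scheduled.

3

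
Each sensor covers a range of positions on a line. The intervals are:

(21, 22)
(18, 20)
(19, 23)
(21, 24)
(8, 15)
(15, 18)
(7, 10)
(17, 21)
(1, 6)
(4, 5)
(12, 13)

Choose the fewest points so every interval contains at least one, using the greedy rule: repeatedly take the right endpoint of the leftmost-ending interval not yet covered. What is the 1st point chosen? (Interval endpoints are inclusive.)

Sorted: [4,5] [1,6] [7,10] [12,13] [8,15] [15,18] [18,20] [17,21] [21,22] [19,23] [21,24]
{[4,5],[1,6]} hit by 5; {[7,10]} hit by 10; {[12,13],[8,15]} hit by 13; {[15,18],[18,20],[17,21]} hit by 18; {[21,22],[19,23],[21,24]} hit by 22.
Points: 5, 10, 13, 18, 22 (5 total).

5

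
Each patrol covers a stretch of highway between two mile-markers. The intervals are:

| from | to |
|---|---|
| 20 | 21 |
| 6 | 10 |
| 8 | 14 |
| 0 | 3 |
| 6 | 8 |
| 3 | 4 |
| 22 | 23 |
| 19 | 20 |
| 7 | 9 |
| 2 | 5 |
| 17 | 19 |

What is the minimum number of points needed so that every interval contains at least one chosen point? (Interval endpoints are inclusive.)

5

Process intervals by earliest right end; each time one isn't hit yet, stab at its right endpoint.
Sorted: [0,3] [3,4] [2,5] [6,8] [7,9] [6,10] [8,14] [17,19] [19,20] [20,21] [22,23]
{[0,3],[3,4],[2,5]} hit by 3; {[6,8],[7,9],[6,10],[8,14]} hit by 8; {[17,19],[19,20]} hit by 19; {[20,21]} hit by 21; {[22,23]} hit by 23.
Points: 3, 8, 19, 21, 23 (5 total).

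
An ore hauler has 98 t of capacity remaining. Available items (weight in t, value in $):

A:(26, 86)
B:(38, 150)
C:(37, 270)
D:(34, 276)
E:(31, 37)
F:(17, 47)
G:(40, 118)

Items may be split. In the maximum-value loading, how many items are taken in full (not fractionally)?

2

Ratios (sorted): D 8.12, C 7.30, B 3.95, A 3.31, G 2.95, F 2.76, E 1.19
take D (34 @ 276); take C (37 @ 270); take 27/38 of B → 106.58. Capacity used 98/98.
2 item(s) taken whole; one partial (take 27/38 of B).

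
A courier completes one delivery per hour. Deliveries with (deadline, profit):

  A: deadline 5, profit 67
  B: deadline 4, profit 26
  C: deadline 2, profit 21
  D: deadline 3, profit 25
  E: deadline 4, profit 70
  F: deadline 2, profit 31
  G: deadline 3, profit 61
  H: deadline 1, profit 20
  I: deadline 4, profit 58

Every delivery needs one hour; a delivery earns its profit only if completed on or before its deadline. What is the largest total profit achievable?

287

Profit order: E=70 A=67 G=61 I=58 F=31 B=26 D=25 C=21 H=20
Assign: E→slot 4, A→slot 5, G→slot 3, I→slot 2, F→slot 1, B skipped, D skipped, C skipped, H skipped.
Slots: [1:F] [2:I] [3:G] [4:E] [5:A]
Profit = 31 + 58 + 61 + 70 + 67 = 287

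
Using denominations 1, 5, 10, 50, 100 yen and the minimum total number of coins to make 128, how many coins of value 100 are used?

1

128 = 1×100 + 2×10 + 1×5 + 3×1
Count of 100: 1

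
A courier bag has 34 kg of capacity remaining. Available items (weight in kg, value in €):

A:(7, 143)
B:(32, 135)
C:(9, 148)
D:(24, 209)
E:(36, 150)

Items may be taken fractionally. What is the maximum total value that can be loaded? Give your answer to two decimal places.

Ratios (sorted): A 20.43, C 16.44, D 8.71, B 4.22, E 4.17
take A (7 @ 143); take C (9 @ 148); take 18/24 of D → 156.75. Capacity used 34/34.
Total value = 447.75

447.75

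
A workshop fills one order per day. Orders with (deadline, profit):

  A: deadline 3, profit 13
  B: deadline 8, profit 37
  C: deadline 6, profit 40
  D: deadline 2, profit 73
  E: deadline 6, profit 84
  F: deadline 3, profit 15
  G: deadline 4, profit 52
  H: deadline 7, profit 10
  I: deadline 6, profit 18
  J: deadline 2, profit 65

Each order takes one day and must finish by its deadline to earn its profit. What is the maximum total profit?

379

Take jobs in profit order; each goes to the latest open slot no later than its deadline.
Profit order: E=84 D=73 J=65 G=52 C=40 B=37 I=18 F=15 A=13 H=10
Assign: E→slot 6, D→slot 2, J→slot 1, G→slot 4, C→slot 5, B→slot 8, I→slot 3, F skipped, A skipped, H→slot 7.
Slots: [1:J] [2:D] [3:I] [4:G] [5:C] [6:E] [7:H] [8:B]
Profit = 65 + 73 + 18 + 52 + 40 + 84 + 10 + 37 = 379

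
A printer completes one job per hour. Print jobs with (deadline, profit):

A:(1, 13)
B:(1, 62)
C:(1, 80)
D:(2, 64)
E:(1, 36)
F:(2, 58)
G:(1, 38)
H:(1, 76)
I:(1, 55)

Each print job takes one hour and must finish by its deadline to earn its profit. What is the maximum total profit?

144

Take jobs in profit order; each goes to the latest open slot no later than its deadline.
Profit order: C=80 H=76 D=64 B=62 F=58 I=55 G=38 E=36 A=13
Assign: C→slot 1, H skipped, D→slot 2, B skipped, F skipped, I skipped, G skipped, E skipped, A skipped.
Slots: [1:C] [2:D]
Profit = 80 + 64 = 144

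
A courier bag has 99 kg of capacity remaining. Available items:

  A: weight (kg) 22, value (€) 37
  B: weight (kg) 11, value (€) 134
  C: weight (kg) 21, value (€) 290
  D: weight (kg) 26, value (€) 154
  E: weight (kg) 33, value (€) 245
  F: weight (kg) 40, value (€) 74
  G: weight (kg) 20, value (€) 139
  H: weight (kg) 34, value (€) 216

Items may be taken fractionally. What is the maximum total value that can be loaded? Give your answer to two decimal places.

Sort by value per unit weight and fill in that order.
Ratios (sorted): C 13.81, B 12.18, E 7.42, G 6.95, H 6.35, D 5.92, F 1.85, A 1.68
take C (21 @ 290); take B (11 @ 134); take E (33 @ 245); take G (20 @ 139); take 14/34 of H → 88.94. Capacity used 99/99.
Total value = 896.94

896.94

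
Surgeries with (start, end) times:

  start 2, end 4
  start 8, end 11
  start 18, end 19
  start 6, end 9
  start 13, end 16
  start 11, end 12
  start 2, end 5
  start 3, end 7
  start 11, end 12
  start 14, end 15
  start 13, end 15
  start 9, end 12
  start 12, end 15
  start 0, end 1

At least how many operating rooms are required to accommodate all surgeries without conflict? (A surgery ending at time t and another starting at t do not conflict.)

Events (time:±→running): 0:+→1 1:-→0 2:+→1 2:+→2 3:+→3 4:-→2 5:-→1 6:+→2 7:-→1 8:+→2 9:-→1 9:+→2 11:-→1 11:+→2 11:+→3 12:-→2 12:-→1 12:-→0 12:+→1 13:+→2 13:+→3 14:+→4 … peak 4.

4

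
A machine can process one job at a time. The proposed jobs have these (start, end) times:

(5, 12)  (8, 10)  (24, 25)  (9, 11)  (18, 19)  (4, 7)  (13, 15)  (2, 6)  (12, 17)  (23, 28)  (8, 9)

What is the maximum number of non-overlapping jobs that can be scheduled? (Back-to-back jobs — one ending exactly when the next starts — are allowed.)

Sorted by end: (2,6)  (4,7)  (8,9)  (8,10)  (9,11)  (5,12)  (13,15)  (12,17)  (18,19)  (24,25)  (23,28)
take (2,6); take (8,9); skip (8,10); take (9,11); take (13,15); skip (12,17); take (18,19); take (24,25); skip (23,28).
Selected 6 jobs.

6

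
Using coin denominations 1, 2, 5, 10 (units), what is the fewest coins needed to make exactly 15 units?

15 − 1×10→5 − 1×5→0
Total coins = 1 + 1 = 2

2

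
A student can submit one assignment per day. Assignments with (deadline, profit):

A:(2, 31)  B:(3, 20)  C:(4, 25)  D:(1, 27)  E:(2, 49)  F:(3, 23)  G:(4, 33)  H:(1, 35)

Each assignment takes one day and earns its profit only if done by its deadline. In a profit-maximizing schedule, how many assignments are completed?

Take jobs in profit order; each goes to the latest open slot no later than its deadline.
By profit: E(d2,49), H(d1,35), G(d4,33), A(d2,31), D(d1,27), C(d4,25), F(d3,23), B(d3,20)
E→slot 2; H→slot 1; G→slot 4; A skipped; D skipped; C→slot 3; F skipped; B skipped.
4 of 8 scheduled.

4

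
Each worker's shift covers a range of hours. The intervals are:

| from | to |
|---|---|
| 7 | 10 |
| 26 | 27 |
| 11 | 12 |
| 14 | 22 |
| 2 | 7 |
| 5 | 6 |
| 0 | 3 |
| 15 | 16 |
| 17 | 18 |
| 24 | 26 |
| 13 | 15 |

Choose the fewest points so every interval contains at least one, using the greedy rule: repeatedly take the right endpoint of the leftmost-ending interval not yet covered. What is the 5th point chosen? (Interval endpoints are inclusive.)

By right end: [0,3]  [5,6]  [2,7]  [7,10]  [11,12]  [13,15]  [15,16]  [17,18]  [14,22]  [24,26]  [26,27]
[0,3] uncovered → point at 3; [5,6] uncovered → point at 6; [7,10] uncovered → point at 10; [11,12] uncovered → point at 12; [13,15] uncovered → point at 15; [17,18] uncovered → point at 18; [24,26] uncovered → point at 26.
Points: 3, 6, 10, 12, 15, 18, 26 (7 total).

15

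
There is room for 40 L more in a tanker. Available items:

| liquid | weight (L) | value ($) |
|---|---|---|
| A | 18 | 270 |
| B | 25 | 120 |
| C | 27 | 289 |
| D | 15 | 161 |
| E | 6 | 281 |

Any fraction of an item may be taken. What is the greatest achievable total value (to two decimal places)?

Ratios (sorted): E 46.83, A 15.00, D 10.73, C 10.70, B 4.80
take E (6 @ 281); take A (18 @ 270); take D (15 @ 161); take 1/27 of C → 10.70. Capacity used 40/40.
Total value = 722.70

722.70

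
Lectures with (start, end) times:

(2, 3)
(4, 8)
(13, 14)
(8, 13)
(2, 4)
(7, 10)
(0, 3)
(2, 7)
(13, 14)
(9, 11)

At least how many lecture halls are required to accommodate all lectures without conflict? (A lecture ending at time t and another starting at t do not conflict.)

4

starts: [0, 2, 2, 2, 4, 7, 8, 9, 13, 13]
ends:   [3, 3, 4, 7, 8, 10, 11, 13, 14, 14]
s0→1 s2→2 s2→3 s2→4  — peak 4.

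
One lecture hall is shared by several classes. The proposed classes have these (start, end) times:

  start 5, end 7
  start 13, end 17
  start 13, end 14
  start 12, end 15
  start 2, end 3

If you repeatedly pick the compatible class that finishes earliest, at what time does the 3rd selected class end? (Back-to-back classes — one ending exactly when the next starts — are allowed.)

14

Greedy by earliest finish: after sorting by end time, pick each interval compatible with the last pick.
Sorted by end: (2,3)  (5,7)  (13,14)  (12,15)  (13,17)
take (2,3); take (5,7); take (13,14).
Selected: (2,3) (5,7) (13,14)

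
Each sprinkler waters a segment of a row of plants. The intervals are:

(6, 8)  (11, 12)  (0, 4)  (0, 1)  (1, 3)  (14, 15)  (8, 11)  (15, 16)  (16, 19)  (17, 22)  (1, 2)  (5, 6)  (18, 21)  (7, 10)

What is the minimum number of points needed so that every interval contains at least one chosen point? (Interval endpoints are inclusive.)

Process intervals by earliest right end; each time one isn't hit yet, stab at its right endpoint.
Sorted: [0,1] [1,2] [1,3] [0,4] [5,6] [6,8] [7,10] [8,11] [11,12] [14,15] [15,16] [16,19] [18,21] [17,22]
{[0,1],[1,2],[1,3],[0,4]} hit by 1; {[5,6],[6,8]} hit by 6; {[7,10],[8,11]} hit by 10; {[11,12]} hit by 12; {[14,15],[15,16]} hit by 15; {[16,19],[18,21],[17,22]} hit by 19.
Points: 1, 6, 10, 12, 15, 19 (6 total).

6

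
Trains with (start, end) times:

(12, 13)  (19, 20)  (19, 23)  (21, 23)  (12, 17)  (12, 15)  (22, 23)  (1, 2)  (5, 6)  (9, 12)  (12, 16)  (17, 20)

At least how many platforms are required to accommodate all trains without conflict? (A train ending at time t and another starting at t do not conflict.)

Count concurrent intervals with a sweep; the peak is the room count.
Events (time:±→running): 1:+→1 2:-→0 5:+→1 6:-→0 9:+→1 12:-→0 12:+→1 12:+→2 12:+→3 12:+→4 … peak 4.

4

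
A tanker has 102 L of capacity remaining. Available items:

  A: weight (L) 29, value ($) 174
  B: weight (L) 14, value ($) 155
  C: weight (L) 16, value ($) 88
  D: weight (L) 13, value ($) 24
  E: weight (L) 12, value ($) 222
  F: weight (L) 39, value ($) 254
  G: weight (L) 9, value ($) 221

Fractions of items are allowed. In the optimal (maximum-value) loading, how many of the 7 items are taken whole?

Sort by value per unit weight and fill in that order.
Order: G (221/9=24.56) > E (222/12=18.50) > B (155/14=11.07) > F (254/39=6.51) > A (174/29=6.00) > C (88/16=5.50) > D (24/13=1.85)
Fill: take G (9 @ 221) → take E (12 @ 222) → take B (14 @ 155) → take F (39 @ 254) → take 28/29 of A → 168.00; 102/102 used.
4 item(s) taken whole; one partial (take 28/29 of A).

4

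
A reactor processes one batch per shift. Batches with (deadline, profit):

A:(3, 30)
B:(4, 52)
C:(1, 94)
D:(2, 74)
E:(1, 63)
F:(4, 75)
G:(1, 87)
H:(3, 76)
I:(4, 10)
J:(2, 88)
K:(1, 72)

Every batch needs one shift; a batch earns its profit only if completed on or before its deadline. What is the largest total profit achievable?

Profit order: C=94 J=88 G=87 H=76 F=75 D=74 K=72 E=63 B=52 A=30 I=10
Assign: C→slot 1, J→slot 2, G skipped, H→slot 3, F→slot 4, D skipped, K skipped, E skipped, B skipped, A skipped, I skipped.
Slots: [1:C] [2:J] [3:H] [4:F]
Profit = 94 + 88 + 76 + 75 = 333

333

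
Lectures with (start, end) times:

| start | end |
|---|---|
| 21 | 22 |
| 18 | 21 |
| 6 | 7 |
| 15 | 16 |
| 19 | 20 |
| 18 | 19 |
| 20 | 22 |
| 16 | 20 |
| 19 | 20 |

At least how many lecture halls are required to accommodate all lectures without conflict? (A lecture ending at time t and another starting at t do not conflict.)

Events (time:±→running): 6:+→1 7:-→0 15:+→1 16:-→0 16:+→1 18:+→2 18:+→3 19:-→2 19:+→3 19:+→4 … peak 4.

4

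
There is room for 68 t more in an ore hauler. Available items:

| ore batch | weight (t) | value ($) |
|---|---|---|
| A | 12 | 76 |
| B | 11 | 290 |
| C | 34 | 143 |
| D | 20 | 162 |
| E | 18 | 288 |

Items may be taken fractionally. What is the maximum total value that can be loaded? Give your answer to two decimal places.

845.44

Greedy by value/weight ratio, highest first.
Ratios (sorted): B 26.36, E 16.00, D 8.10, A 6.33, C 4.21
take B (11 @ 290); take E (18 @ 288); take D (20 @ 162); take A (12 @ 76); take 7/34 of C → 29.44. Capacity used 68/68.
Total value = 845.44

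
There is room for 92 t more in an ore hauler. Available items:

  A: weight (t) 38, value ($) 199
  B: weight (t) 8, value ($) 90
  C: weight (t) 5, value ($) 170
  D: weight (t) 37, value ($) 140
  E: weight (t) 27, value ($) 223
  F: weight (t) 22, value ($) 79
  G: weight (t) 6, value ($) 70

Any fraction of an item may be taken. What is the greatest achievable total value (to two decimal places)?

782.27

Sort by value per unit weight and fill in that order.
Order: C (170/5=34.00) > G (70/6=11.67) > B (90/8=11.25) > E (223/27=8.26) > A (199/38=5.24) > D (140/37=3.78) > F (79/22=3.59)
Fill: take C (5 @ 170) → take G (6 @ 70) → take B (8 @ 90) → take E (27 @ 223) → take A (38 @ 199) → take 8/37 of D → 30.27; 92/92 used.
Total value = 782.27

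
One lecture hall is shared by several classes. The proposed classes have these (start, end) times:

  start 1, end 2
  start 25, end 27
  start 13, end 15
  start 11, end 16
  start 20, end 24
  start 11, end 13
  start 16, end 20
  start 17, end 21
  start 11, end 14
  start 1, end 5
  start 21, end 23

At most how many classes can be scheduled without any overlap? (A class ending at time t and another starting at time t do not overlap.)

6

Sorted by end: (1,2)  (1,5)  (11,13)  (11,14)  (13,15)  (11,16)  (16,20)  (17,21)  (21,23)  (20,24)  (25,27)
take (1,2); take (11,13); skip (11,14); take (13,15); take (16,20); take (21,23); take (25,27).
Selected 6 classes.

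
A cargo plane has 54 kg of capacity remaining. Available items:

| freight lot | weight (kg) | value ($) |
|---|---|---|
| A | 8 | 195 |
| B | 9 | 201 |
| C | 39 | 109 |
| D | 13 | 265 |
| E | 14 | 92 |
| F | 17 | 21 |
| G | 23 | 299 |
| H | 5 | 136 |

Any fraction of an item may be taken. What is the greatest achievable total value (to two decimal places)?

1044.00

Sort by value per unit weight and fill in that order.
Ratios (sorted): H 27.20, A 24.38, B 22.33, D 20.38, G 13.00, E 6.57, C 2.79, F 1.24
take H (5 @ 136); take A (8 @ 195); take B (9 @ 201); take D (13 @ 265); take 19/23 of G → 247.00. Capacity used 54/54.
Total value = 1044.00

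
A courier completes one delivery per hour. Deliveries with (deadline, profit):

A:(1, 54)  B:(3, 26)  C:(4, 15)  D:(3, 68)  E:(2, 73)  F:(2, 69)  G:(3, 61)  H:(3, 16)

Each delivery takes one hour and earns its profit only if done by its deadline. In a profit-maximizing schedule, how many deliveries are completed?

4

Take jobs in profit order; each goes to the latest open slot no later than its deadline.
Profit order: E=73 F=69 D=68 G=61 A=54 B=26 H=16 C=15
Assign: E→slot 2, F→slot 1, D→slot 3, G skipped, A skipped, B skipped, H skipped, C→slot 4.
Slots: [1:F] [2:E] [3:D] [4:C]
4 of 8 scheduled.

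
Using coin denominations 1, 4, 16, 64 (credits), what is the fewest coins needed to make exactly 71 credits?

71 − 1×64→7 − 1×4→3 − 3×1→0
Total coins = 1 + 1 + 3 = 5

5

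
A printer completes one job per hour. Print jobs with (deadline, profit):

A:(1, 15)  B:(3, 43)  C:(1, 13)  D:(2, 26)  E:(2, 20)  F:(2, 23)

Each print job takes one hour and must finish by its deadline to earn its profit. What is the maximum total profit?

92

Sort by profit descending; place each in the latest free slot ≤ its deadline.
By profit: B(d3,43), D(d2,26), F(d2,23), E(d2,20), A(d1,15), C(d1,13)
B→slot 3; D→slot 2; F→slot 1; E skipped; A skipped; C skipped.
Profit = 23 + 26 + 43 = 92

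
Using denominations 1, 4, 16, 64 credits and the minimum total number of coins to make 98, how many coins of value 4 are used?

0

Use the largest denomination that fits, subtract, and repeat.
98 − 1×64→34 − 2×16→2 − 2×1→0
Count of 4: 0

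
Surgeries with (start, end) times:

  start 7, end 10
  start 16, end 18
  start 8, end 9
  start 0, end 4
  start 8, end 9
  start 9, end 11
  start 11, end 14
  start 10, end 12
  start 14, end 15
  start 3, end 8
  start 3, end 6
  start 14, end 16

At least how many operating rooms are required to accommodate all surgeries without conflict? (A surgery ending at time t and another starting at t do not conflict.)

3

Count concurrent intervals with a sweep; the peak is the room count.
starts: [0, 3, 3, 7, 8, 8, 9, 10, 11, 14, 14, 16]
ends:   [4, 6, 8, 9, 9, 10, 11, 12, 14, 15, 16, 18]
s0→1 s3→2 s3→3  — peak 3.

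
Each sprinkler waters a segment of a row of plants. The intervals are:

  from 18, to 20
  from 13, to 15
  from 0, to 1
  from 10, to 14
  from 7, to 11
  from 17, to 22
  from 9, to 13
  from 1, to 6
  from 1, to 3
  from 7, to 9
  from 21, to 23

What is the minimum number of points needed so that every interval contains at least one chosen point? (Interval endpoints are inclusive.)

By right end: [0,1]  [1,3]  [1,6]  [7,9]  [7,11]  [9,13]  [10,14]  [13,15]  [18,20]  [17,22]  [21,23]
[0,1] uncovered → point at 1; [7,9] uncovered → point at 9; [10,14] uncovered → point at 14; [18,20] uncovered → point at 20; [21,23] uncovered → point at 23.
Points: 1, 9, 14, 20, 23 (5 total).

5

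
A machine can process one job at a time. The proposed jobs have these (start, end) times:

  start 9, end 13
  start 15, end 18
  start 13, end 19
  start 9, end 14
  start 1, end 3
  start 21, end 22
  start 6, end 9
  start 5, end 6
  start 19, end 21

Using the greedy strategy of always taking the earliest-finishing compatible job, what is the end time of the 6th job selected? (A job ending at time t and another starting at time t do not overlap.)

Sorted by end: (1,3)  (5,6)  (6,9)  (9,13)  (9,14)  (15,18)  (13,19)  (19,21)  (21,22)
take (1,3); take (5,6); take (6,9); take (9,13); skip (9,14); take (15,18); skip (13,19); take (19,21); take (21,22).
Selected: (1,3) (5,6) (6,9) (9,13) (15,18) (19,21) (21,22)

21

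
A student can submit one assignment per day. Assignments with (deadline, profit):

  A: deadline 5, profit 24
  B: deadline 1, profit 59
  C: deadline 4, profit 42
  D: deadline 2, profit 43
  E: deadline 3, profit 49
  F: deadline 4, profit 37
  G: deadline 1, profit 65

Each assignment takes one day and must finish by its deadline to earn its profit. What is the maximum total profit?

Sort by profit descending; place each in the latest free slot ≤ its deadline.
Profit order: G=65 B=59 E=49 D=43 C=42 F=37 A=24
Assign: G→slot 1, B skipped, E→slot 3, D→slot 2, C→slot 4, F skipped, A→slot 5.
Slots: [1:G] [2:D] [3:E] [4:C] [5:A]
Profit = 65 + 43 + 49 + 42 + 24 = 223

223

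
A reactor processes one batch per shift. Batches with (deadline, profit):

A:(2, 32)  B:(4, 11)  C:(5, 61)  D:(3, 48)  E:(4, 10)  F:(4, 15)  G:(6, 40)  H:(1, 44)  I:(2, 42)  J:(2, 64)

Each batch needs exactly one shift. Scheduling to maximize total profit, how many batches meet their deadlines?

Take jobs in profit order; each goes to the latest open slot no later than its deadline.
Profit order: J=64 C=61 D=48 H=44 I=42 G=40 A=32 F=15 B=11 E=10
Assign: J→slot 2, C→slot 5, D→slot 3, H→slot 1, I skipped, G→slot 6, A skipped, F→slot 4, B skipped, E skipped.
Slots: [1:H] [2:J] [3:D] [4:F] [5:C] [6:G]
6 of 10 scheduled.

6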